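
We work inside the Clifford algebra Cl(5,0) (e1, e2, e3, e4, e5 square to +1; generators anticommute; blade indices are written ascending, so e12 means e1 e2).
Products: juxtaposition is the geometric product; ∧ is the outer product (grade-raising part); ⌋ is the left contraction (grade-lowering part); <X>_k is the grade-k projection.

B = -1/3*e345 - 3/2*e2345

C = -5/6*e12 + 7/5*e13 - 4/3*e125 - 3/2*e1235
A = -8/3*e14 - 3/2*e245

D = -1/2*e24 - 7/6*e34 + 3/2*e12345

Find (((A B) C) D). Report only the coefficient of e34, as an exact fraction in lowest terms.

step 1: -9/4*e3 - 1/2*e23 - 8/9*e135 + 4*e1235
step 2: -6 + 63/20*e1 - 4/3*e2 + 16/3*e3 + 56/45*e5 - 7/10*e12 - 5/12*e13 - 3/4*e15 + 32/27*e23 + 28/5*e25 + 10/3*e35 + 15/8*e123 + 27/8*e125 - 2/3*e135 + 20/27*e235 + 3*e1235
step 3: -181/18*e4 - 11/40*e14 + 50/81*e24 + 1093/432*e34 - 6841/720*e45 + 99/80*e124 - 891/80*e134 - 43/16*e145 + 223/72*e234 - 6841/3240*e245 - 17/540*e345 + 99/40*e1234 + 39/8*e1245 + 35/8*e1345 - 17/120*e2345 - 637/48*e12345
Answer: 1093/432


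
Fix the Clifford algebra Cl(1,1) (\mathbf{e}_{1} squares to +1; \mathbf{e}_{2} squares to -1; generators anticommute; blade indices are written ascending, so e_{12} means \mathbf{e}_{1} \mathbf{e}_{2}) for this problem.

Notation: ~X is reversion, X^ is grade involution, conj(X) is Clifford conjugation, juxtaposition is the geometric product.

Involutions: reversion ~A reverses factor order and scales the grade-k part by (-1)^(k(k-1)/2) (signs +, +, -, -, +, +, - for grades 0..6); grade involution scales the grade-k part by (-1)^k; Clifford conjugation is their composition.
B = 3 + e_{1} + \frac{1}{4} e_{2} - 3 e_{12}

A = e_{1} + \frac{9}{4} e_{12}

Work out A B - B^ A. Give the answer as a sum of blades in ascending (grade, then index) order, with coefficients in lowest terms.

first term: -\frac{23}{4} + \frac{39}{16} e_{1} - \frac{21}{4} e_{2} + 7 e_{12}
second term: -\frac{31}{4} + \frac{39}{16} e_{1} + \frac{3}{4} e_{2} + 7 e_{12}
Answer: 2 - 6 e_{2}


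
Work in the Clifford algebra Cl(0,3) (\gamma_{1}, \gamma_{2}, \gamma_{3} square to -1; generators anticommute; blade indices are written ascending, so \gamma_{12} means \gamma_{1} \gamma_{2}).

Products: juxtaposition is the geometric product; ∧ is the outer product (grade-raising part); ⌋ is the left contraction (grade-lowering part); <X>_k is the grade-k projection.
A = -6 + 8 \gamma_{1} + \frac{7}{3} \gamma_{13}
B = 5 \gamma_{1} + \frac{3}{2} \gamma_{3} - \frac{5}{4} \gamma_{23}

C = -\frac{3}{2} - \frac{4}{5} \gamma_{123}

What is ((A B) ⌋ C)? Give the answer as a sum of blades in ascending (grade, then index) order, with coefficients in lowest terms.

step 1: -40 - \frac{67}{2} \gamma_{1} + \frac{8}{3} \gamma_{3} - \frac{35}{12} \gamma_{12} + 12 \gamma_{13} + \frac{15}{2} \gamma_{23} - 10 \gamma_{123}
step 2: 68 + 6 \gamma_{1} - \frac{48}{5} \gamma_{2} - \frac{7}{3} \gamma_{3} + \frac{32}{15} \gamma_{12} - \frac{134}{5} \gamma_{23} + 32 \gamma_{123}
Answer: 68 + 6 \gamma_{1} - \frac{48}{5} \gamma_{2} - \frac{7}{3} \gamma_{3} + \frac{32}{15} \gamma_{12} - \frac{134}{5} \gamma_{23} + 32 \gamma_{123}


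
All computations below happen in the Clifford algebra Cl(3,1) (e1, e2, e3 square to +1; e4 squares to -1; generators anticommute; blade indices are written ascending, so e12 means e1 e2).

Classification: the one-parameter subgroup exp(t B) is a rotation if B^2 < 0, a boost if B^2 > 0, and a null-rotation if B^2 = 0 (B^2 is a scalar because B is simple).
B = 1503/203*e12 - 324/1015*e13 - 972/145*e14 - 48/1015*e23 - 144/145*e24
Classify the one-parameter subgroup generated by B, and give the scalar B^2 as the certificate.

B^2 term by term: the squares give (1503/203)^2*(e12)^2 + (-324/1015)^2*(e13)^2 + (-972/145)^2*(e14)^2 + (-48/1015)^2*(e23)^2 + (-144/145)^2*(e24)^2 = 2259009/41209*(-1) + 104976/1030225*(-1) + 944784/21025*(+1) + 2304/1030225*(-1) + 20736/21025*(+1) = -9 (each basis 2-blade squares to minus the product of its generators' squares); cross terms between blades sharing an index anticommute and cancel; the commuting (index-disjoint) pairs give grade-4 terms 2*c*c'*(blade product), which cancel blade by blade — e1234: -93312/147175 + 93312/147175 = 0 — confirming B is simple. So B^2 = -9.
Answer: rotation, certificate B^2 = -9. Certificate logic: -9 is a conjugation-invariant scalar, so its sign fixes rotation versus boost versus null-rotation outright.


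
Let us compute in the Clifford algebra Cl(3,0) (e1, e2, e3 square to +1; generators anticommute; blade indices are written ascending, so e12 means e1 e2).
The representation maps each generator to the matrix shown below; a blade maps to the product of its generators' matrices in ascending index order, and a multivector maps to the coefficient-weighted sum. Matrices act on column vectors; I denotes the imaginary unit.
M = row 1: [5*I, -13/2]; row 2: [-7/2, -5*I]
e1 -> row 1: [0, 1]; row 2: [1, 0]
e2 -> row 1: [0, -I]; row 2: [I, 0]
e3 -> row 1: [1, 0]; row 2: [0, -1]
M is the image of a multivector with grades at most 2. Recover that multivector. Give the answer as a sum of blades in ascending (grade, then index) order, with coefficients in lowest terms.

Method: 1, rho(e1), rho(e2), rho(e3) form a trace-orthogonal basis of the 2x2 complex matrices (tr(X Y) = 2 if X = Y, else 0), so M = m0*1 + m1*rho(e1) + m2*rho(e2) + m3*rho(e3) with m0 = tr(M)/2 = 0, m1 = tr(M rho(e1))/2 = -5, m2 = tr(M rho(e2))/2 = -3*I/2, m3 = tr(M rho(e3))/2 = 5*I.
Multiplying table entries, the bivector images are rho(e12) = I*rho(e3), rho(e13) = -I*rho(e2), rho(e23) = I*rho(e1); with real blade coefficients the real parts of m0..m3 are the coefficients of 1, e1, e2, e3 and the imaginary parts give the bivectors (e23: Im m1, e13: -Im m2, e12: Im m3).
Answer: -5*e1 + 5*e12 + 3/2*e13


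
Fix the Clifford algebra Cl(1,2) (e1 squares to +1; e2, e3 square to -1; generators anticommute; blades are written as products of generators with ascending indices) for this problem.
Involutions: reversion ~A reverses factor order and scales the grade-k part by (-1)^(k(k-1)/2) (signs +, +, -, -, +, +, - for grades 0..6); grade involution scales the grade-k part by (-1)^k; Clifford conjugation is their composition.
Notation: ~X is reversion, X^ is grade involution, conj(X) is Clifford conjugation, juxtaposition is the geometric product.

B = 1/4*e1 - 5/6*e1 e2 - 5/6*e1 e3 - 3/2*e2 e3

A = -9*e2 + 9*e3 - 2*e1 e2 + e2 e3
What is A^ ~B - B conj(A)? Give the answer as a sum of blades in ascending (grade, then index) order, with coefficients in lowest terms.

first term: -19/6 - 13*e2 - 27/2*e3 - 37/12*e1 e2 + 73/12*e1 e3 + 5/3*e2 e3 - 59/4*e1 e2 e3
second term: -19/6 - 13*e2 - 27/2*e3 + 37/12*e1 e2 - 73/12*e1 e3 - 5/3*e2 e3 + 59/4*e1 e2 e3
Answer: -37/6*e1 e2 + 73/6*e1 e3 + 10/3*e2 e3 - 59/2*e1 e2 e3


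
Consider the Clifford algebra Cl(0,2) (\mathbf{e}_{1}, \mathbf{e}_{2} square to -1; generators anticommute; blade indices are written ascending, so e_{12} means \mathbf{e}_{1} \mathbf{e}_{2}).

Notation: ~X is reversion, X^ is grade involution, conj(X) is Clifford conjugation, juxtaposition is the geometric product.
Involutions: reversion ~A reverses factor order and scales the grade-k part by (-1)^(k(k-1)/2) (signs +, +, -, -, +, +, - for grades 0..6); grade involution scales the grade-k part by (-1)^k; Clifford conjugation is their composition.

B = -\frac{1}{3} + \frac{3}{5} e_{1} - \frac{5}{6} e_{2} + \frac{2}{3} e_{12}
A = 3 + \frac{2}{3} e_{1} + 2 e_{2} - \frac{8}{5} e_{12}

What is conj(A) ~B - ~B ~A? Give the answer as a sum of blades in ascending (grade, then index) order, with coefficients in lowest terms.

first term: -\frac{6}{5} + \frac{211}{45} e_{1} - \frac{593}{450} e_{2} - \frac{7}{9} e_{12}
second term: \frac{4}{3} + \frac{71}{45} e_{1} - \frac{2057}{450} e_{2} - \frac{7}{9} e_{12}
Answer: -\frac{38}{15} + \frac{28}{9} e_{1} + \frac{244}{75} e_{2}


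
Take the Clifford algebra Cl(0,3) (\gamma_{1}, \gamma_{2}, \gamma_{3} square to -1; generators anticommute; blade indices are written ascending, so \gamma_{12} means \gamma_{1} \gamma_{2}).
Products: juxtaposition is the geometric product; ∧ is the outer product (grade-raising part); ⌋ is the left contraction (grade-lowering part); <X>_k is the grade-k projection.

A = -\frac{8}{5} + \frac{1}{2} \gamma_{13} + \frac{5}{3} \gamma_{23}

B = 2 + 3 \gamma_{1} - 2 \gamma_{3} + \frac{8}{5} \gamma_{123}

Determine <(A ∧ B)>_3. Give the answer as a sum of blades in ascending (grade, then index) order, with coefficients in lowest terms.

step 1: -\frac{16}{5} - \frac{24}{5} \gamma_{1} + \frac{16}{5} \gamma_{3} + \gamma_{13} + \frac{10}{3} \gamma_{23} + \frac{61}{25} \gamma_{123}
step 2: \frac{61}{25} \gamma_{123}
Answer: \frac{61}{25} \gamma_{123}


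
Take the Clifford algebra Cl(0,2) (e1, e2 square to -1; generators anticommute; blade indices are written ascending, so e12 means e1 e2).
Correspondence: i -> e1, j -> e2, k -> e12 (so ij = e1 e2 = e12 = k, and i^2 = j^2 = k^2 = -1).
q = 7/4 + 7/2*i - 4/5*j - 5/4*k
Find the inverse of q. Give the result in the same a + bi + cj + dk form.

In blades: q = 7/4 + 7/2*e1 - 4/5*e2 - 5/4*e12.
With qbar = 7/4 - 7/2*e1 + 4/5*e2 + 5/4*e12 (scalar fixed, mapped units negated), q qbar = 3503/200 (the sum of squared coefficients), so q^-1 = qbar / (3503/200) = 350/3503 - 700/3503*e1 + 160/3503*e2 + 250/3503*e12; translating back:
Answer: 350/3503 - 700/3503*i + 160/3503*j + 250/3503*k


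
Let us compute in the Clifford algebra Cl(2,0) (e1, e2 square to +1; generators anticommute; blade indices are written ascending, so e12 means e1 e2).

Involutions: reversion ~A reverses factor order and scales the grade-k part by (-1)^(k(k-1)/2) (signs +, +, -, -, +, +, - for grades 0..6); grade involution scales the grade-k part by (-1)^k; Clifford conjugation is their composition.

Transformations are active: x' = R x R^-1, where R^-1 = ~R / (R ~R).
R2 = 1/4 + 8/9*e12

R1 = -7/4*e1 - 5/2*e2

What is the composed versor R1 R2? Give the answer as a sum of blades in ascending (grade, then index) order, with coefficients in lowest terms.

Distribute over the terms of R1 (each basis-blade product reordered to ascending indices, repeated generators contracted through their squares):
(-7/4*e1) R2 = -7/16*e1 - 14/9*e2
(-5/2*e2) R2 = 20/9*e1 - 5/8*e2
Summing the partial products and collecting blades:
Answer: 257/144*e1 - 157/72*e2


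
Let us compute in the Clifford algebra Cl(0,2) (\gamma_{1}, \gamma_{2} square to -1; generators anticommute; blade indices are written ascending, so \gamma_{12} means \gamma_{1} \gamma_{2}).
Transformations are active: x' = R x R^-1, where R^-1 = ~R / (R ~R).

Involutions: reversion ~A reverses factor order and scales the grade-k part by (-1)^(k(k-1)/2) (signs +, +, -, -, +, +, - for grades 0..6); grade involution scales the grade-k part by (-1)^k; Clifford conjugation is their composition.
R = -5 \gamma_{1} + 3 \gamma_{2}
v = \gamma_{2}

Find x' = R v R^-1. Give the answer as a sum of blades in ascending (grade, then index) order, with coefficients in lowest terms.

~R = -5 \gamma_{1} + 3 \gamma_{2}, and R ~R = -34, so R^-1 = ~R / (-34).
R v = -3 - 5 \gamma_{12}
Answer: -\frac{15}{17} \gamma_{1} - \frac{8}{17} \gamma_{2}


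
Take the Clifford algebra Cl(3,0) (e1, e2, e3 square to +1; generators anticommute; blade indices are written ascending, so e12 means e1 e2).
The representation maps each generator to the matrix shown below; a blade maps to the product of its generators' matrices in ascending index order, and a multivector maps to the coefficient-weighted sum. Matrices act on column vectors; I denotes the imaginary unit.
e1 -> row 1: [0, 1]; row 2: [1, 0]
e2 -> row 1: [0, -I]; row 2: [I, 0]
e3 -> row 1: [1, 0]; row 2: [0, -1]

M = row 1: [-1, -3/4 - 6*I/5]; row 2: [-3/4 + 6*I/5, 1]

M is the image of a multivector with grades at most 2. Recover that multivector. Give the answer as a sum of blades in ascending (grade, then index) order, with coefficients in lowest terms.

Method: 1, rho(e1), rho(e2), rho(e3) form a trace-orthogonal basis of the 2x2 complex matrices (tr(X Y) = 2 if X = Y, else 0), so M = m0*1 + m1*rho(e1) + m2*rho(e2) + m3*rho(e3) with m0 = tr(M)/2 = 0, m1 = tr(M rho(e1))/2 = -3/4, m2 = tr(M rho(e2))/2 = 6/5, m3 = tr(M rho(e3))/2 = -1.
Multiplying table entries, the bivector images are rho(e12) = I*rho(e3), rho(e13) = -I*rho(e2), rho(e23) = I*rho(e1); with real blade coefficients the real parts of m0..m3 are the coefficients of 1, e1, e2, e3 and the imaginary parts give the bivectors (e23: Im m1, e13: -Im m2, e12: Im m3).
Answer: -3/4*e1 + 6/5*e2 - e3


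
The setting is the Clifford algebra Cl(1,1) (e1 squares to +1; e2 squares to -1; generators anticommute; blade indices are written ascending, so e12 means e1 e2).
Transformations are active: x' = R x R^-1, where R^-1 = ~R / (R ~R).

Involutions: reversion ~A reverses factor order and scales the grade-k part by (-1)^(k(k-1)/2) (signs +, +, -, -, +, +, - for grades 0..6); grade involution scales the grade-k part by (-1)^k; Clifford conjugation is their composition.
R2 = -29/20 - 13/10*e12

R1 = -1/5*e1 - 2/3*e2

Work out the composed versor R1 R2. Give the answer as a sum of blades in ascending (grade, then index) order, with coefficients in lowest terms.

Distribute over the terms of R1 (each basis-blade product reordered to ascending indices, repeated generators contracted through their squares):
(-1/5*e1) R2 = 29/100*e1 + 13/50*e2
(-2/3*e2) R2 = 13/15*e1 + 29/30*e2
Summing the partial products and collecting blades:
Answer: 347/300*e1 + 92/75*e2


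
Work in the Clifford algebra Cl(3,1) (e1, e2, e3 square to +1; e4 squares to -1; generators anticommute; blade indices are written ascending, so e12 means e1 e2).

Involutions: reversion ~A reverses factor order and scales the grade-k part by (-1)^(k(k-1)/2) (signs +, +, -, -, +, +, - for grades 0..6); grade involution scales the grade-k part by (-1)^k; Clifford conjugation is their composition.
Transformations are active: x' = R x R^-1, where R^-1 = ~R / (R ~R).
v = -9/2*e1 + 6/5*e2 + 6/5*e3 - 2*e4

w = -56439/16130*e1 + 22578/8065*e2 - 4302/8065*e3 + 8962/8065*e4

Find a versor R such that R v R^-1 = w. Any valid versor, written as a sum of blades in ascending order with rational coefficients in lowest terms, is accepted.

Equal squares first: v^2 = w^2 = 1913/100. Then v + w = -64512/8065*e1 + 32256/8065*e2 + 5376/8065*e3 - 7168/8065*e4 is a versor taking v to w, provided it is invertible.
Answer: -64512/8065*e1 + 32256/8065*e2 + 5376/8065*e3 - 7168/8065*e4


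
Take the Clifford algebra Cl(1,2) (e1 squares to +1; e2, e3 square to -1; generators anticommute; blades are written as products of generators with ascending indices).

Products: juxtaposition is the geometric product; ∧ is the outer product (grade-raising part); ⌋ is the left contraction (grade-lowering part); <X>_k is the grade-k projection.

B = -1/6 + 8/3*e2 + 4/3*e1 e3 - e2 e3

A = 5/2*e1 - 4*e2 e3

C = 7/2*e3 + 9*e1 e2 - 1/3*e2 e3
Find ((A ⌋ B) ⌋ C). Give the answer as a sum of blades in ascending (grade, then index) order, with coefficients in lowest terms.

step 1: -4 + 10/3*e3
step 2: -35/3 - 10/9*e2 - 14*e3 - 36*e1 e2 + 4/3*e2 e3
Answer: -35/3 - 10/9*e2 - 14*e3 - 36*e1 e2 + 4/3*e2 e3


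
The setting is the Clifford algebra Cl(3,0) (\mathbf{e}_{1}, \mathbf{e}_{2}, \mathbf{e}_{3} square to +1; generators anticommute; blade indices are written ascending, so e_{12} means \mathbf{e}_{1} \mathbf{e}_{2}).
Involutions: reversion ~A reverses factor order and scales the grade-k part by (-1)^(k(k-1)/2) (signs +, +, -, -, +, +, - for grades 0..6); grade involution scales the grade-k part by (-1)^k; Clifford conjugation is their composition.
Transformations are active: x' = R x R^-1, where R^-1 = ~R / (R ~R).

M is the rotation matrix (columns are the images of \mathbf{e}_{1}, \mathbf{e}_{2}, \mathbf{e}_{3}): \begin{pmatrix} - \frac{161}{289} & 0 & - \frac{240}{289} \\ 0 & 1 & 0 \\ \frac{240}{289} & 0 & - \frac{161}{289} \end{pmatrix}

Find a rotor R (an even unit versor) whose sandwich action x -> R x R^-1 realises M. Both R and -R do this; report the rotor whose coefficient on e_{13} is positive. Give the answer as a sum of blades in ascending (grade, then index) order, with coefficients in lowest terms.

Method: write R = a + b12*e_{12} + b13*e_{13} + b23*e_{23} with a^2 + b12^2 + b13^2 + b23^2 = 1 (so R^-1 = ~R). Expanding the columns R e_j ~R gives tr M = 4a^2 - 1 and, from the antisymmetric part, M21 - M12 = -4a*b12, M13 - M31 = 4a*b13, M32 - M23 = -4a*b23.
Here tr M = -\frac{33}{289}, so a^2 = (1 + tr M)/4 = \frac{64}{289} and a = ±\frac{8}{17}. Taking a = \frac{8}{17}: M21 - M12 = 0, M13 - M31 = -\frac{480}{289}, M32 - M23 = 0, giving b12 = 0, b13 = -\frac{15}{17}, b23 = 0, i.e. R = \frac{8}{17} - \frac{15}{17} e_{13}.
Its e_{13} coefficient is negative, so report the other preimage -R.
Answer: -\frac{8}{17} + \frac{15}{17} e_{13}. Why the constraint matters: R and -R act identically through the sandwich — M has trace -\frac{33}{289} either way — so only the sign condition on e_{13} picks one of the two preimages.


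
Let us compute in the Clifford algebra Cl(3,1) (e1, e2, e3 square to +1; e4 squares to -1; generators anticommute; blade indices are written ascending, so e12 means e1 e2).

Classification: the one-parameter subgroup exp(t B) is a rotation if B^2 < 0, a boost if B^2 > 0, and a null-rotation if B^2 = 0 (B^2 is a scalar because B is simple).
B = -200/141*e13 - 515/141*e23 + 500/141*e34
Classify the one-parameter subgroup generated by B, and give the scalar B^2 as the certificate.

B^2 term by term: the squares give (-200/141)^2*(e13)^2 + (-515/141)^2*(e23)^2 + (500/141)^2*(e34)^2 = 40000/19881*(-1) + 265225/19881*(-1) + 250000/19881*(+1) = -25/9 (each basis 2-blade squares to minus the product of its generators' squares); cross terms between blades sharing an index anticommute and cancel. So B^2 = -25/9.
Answer: rotation, certificate B^2 = -25/9. Why this suffices: the scalar -25/9 survives any versor conjugation, so its sign alone determines the class however B is presented.


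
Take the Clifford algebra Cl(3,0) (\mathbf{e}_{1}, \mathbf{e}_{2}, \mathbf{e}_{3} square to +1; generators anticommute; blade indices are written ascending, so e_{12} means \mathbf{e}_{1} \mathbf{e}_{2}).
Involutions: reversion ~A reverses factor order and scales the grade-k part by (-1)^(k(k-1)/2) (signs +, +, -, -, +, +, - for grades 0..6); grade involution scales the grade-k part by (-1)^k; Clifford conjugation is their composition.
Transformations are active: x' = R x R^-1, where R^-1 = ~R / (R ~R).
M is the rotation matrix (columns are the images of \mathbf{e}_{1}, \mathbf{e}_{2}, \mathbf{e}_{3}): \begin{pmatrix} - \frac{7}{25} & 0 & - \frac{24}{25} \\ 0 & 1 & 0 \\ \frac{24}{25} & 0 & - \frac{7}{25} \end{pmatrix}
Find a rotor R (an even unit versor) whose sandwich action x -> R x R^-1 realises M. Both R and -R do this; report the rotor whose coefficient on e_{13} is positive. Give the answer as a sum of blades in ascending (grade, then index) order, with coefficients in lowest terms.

Method: write R = a + b12*e_{12} + b13*e_{13} + b23*e_{23} with a^2 + b12^2 + b13^2 + b23^2 = 1 (so R^-1 = ~R). Expanding the columns R e_j ~R gives tr M = 4a^2 - 1 and, from the antisymmetric part, M21 - M12 = -4a*b12, M13 - M31 = 4a*b13, M32 - M23 = -4a*b23.
Here tr M = \frac{11}{25}, so a^2 = (1 + tr M)/4 = \frac{9}{25} and a = ±\frac{3}{5}. Taking a = \frac{3}{5}: M21 - M12 = 0, M13 - M31 = -\frac{48}{25}, M32 - M23 = 0, giving b12 = 0, b13 = -\frac{4}{5}, b23 = 0, i.e. R = \frac{3}{5} - \frac{4}{5} e_{13}.
Its e_{13} coefficient is negative, so report the other preimage -R.
Answer: -\frac{3}{5} + \frac{4}{5} e_{13}. Sheet selection: the two-to-one cover makes ±R indistinguishable at the matrix level (trace \frac{11}{25}), so uniqueness comes from the required sign on e_{13}.


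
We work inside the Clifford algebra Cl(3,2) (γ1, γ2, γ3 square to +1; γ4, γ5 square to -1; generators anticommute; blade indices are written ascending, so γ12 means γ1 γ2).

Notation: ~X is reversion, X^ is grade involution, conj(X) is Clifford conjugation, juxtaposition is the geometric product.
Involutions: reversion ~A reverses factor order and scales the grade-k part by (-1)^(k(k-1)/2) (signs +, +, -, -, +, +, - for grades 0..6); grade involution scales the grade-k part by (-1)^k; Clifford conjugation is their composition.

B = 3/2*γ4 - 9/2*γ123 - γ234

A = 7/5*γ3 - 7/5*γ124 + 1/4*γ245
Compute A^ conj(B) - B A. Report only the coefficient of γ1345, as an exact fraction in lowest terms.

first term: 42/5*γ12 + 7/5*γ13 - 7/5*γ24 + 3/8*γ25 - 21/5*γ34 + 1/4*γ35 - 9/8*γ1345
second term: -21/5*γ12 + 7/5*γ13 + 7/5*γ24 + 3/8*γ25 - 42/5*γ34 + 1/4*γ35 + 9/8*γ1345
Answer: -9/4


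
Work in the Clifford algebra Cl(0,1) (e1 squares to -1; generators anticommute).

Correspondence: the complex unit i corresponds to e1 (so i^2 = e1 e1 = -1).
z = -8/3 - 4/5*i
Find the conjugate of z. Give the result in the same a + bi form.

In blades: z = -8/3 - 4/5*e1.
Conjugation here is Clifford conjugation: the scalar is fixed and the grade-1 and grade-2 blades all flip sign, giving -8/3 + 4/5*e1; translating back:
Answer: -8/3 + 4/5*i


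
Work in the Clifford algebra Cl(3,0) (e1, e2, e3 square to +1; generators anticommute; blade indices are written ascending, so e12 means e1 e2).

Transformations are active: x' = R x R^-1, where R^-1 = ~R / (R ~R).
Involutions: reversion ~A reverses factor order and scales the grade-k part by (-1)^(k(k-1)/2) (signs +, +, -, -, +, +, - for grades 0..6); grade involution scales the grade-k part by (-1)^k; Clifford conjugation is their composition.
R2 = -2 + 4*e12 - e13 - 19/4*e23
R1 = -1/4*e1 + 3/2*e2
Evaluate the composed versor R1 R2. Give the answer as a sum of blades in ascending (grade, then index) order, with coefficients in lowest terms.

Distribute over the terms of R1 (each basis-blade product reordered to ascending indices, repeated generators contracted through their squares):
(-1/4*e1) R2 = 1/2*e1 - e2 + 1/4*e3 + 19/16*e123
(3/2*e2) R2 = -6*e1 - 3*e2 - 57/8*e3 + 3/2*e123
Summing the partial products and collecting blades:
Answer: -11/2*e1 - 4*e2 - 55/8*e3 + 43/16*e123


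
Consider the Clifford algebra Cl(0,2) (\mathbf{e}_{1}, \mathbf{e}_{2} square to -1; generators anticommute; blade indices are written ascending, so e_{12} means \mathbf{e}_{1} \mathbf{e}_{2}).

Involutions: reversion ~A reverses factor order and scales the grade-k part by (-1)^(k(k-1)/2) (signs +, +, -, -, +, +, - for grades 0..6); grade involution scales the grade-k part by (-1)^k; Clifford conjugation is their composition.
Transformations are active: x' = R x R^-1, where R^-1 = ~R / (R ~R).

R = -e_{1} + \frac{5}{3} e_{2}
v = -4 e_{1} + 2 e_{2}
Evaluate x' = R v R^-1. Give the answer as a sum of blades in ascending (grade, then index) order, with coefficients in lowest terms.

~R = -e_{1} + \frac{5}{3} e_{2}, and R ~R = -\frac{34}{9}, so R^-1 = ~R / (-\frac{34}{9}).
R v = -\frac{22}{3} + \frac{14}{3} e_{12}
Answer: \frac{2}{17} e_{1} + \frac{76}{17} e_{2}


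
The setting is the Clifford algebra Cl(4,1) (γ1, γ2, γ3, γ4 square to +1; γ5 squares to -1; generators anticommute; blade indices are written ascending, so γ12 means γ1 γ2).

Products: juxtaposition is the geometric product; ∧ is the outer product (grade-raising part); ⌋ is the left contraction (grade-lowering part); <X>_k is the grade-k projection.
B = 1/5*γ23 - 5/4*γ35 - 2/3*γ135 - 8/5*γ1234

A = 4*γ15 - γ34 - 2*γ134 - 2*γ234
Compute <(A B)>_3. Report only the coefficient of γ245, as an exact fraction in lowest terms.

step 1: 16/5*γ1 - 16/5*γ2 + 8/3*γ3 + 2/5*γ4 - 8/5*γ12 - 5*γ13 + 1/5*γ24 - 31/12*γ45 + 2/5*γ124 - 19/6*γ145 - 5/2*γ245 + 4/5*γ1235 + 4/3*γ1245 - 32/5*γ2345
step 2: 2/5*γ124 - 19/6*γ145 - 5/2*γ245
Answer: -5/2


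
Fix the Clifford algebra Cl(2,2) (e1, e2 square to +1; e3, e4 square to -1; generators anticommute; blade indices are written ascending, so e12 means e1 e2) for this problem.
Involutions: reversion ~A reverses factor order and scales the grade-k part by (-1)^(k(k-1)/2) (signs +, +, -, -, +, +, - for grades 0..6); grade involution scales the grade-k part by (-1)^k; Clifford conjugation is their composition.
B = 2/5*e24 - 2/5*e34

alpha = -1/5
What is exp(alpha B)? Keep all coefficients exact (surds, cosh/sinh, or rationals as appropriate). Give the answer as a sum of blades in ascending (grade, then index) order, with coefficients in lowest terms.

B^2 term by term: the squares give (2/5)^2*(e24)^2 + (-2/5)^2*(e34)^2 = 4/25*(+1) + 4/25*(-1) = 0 (each basis 2-blade squares to minus the product of its generators' squares); cross terms between blades sharing an index anticommute and cancel. So B^2 = 0.
B^2 = 0, so the series truncates immediately: exp(alpha B) = 1 + alpha B (parabolic case).
Answer: 1 - 2/25*e24 + 2/25*e34


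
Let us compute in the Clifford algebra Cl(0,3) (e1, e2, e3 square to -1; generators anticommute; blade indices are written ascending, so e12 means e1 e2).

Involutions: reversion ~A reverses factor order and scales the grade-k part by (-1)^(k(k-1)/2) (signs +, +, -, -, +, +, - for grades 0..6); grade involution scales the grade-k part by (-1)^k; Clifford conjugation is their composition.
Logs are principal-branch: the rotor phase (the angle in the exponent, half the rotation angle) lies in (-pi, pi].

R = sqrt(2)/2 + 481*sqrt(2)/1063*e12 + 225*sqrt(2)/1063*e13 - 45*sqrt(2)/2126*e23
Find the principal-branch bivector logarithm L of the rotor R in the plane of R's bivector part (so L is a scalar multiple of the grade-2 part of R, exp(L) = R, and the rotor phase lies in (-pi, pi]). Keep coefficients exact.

The scalar part of R is sqrt(2)/2, which pins the rotor phase on the principal branch; dividing the bivector part by the sine of that phase recovers the unit plane, and L is the phase times that plane.
Concretely: cos(phase) = sqrt(2)/2 gives phase = ±pi/4, and since phase/sin(phase) is even the sign is immaterial: L = (phase/sin(phase)) * <R>_2 = (sqrt(2)*pi/4) * <R>_2.
Answer: 481*pi/2126*e12 + 225*pi/2126*e13 - 45*pi/4252*e23


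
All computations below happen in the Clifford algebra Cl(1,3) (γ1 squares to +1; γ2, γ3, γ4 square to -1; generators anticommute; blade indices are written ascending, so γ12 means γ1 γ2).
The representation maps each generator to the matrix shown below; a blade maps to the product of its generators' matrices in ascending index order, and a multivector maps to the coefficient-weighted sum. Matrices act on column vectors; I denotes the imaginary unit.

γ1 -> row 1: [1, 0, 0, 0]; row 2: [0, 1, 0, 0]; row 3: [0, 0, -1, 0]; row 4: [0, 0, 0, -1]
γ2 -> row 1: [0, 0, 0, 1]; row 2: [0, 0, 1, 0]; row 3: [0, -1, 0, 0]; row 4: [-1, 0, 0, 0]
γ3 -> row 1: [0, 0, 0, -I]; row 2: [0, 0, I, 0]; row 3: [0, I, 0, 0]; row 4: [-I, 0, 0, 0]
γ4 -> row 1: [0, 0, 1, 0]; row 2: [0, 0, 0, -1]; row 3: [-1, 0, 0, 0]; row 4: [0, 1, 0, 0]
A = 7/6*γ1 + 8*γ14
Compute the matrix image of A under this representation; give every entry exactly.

Bivector images (products of the table entries): rho(γ14) = rho(γ1)rho(γ4) = row 1: [0, 0, 1, 0]; row 2: [0, 0, 0, -1]; row 3: [1, 0, 0, 0]; row 4: [0, -1, 0, 0].
M = (7/6)*rho(γ1) + (8)*rho(γ14), summed entrywise:
Answer: row 1: [7/6, 0, 8, 0]; row 2: [0, 7/6, 0, -8]; row 3: [8, 0, -7/6, 0]; row 4: [0, -8, 0, -7/6]


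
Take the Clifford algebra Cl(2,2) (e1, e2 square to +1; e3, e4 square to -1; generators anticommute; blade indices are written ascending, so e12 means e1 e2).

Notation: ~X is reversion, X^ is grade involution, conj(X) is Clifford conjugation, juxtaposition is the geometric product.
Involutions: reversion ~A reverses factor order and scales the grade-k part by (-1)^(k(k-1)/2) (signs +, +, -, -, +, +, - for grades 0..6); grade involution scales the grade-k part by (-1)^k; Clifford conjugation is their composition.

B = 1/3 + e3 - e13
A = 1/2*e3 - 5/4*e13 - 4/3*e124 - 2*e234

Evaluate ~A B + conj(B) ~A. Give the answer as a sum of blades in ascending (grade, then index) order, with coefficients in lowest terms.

first term: -7/4 - 7/4*e1 + 1/6*e3 + 5/12*e13 + 2*e24 + 22/9*e124 + 2*e234 - 4/3*e1234
second term: 7/4 - 7/4*e1 + 1/6*e3 + 5/12*e13 - 2*e24 + 22/9*e124 + 2*e234 - 4/3*e1234
Answer: -7/2*e1 + 1/3*e3 + 5/6*e13 + 44/9*e124 + 4*e234 - 8/3*e1234


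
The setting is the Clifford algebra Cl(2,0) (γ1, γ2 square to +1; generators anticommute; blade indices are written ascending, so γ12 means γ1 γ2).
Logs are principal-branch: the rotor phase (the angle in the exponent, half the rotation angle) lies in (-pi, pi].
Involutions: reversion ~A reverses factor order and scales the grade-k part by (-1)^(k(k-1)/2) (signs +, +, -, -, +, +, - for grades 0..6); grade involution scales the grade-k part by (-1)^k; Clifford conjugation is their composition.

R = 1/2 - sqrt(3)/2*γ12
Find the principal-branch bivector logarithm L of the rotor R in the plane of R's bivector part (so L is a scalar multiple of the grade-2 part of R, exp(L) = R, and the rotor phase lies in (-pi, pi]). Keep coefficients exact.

The scalar part of R is 1/2, so the principal-branch rotor phase is pinned; divide the bivector part by its sine to get the unit plane — L is the phase times that plane.
Concretely: cos(phase) = 1/2 gives phase = ±pi/3, and since phase/sin(phase) is even the sign is immaterial: L = (phase/sin(phase)) * <R>_2 = (2*sqrt(3)*pi/9) * <R>_2.
Answer: -pi/3*γ12


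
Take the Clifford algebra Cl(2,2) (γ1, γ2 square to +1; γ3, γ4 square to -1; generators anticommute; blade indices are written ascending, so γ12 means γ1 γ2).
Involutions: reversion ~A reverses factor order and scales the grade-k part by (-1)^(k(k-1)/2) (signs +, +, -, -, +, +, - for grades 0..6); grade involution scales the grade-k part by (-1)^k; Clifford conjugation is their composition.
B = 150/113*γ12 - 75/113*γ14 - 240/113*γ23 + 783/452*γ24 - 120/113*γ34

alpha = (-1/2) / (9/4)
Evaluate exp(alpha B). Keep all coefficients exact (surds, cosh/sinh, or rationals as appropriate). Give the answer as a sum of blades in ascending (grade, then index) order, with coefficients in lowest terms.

B^2 term by term: the squares give (150/113)^2*(γ12)^2 + (-75/113)^2*(γ14)^2 + (-240/113)^2*(γ23)^2 + (783/452)^2*(γ24)^2 + (-120/113)^2*(γ34)^2 = 22500/12769*(-1) + 5625/12769*(+1) + 57600/12769*(+1) + 613089/204304*(+1) + 14400/12769*(-1) = 81/16 (each basis 2-blade squares to minus the product of its generators' squares); cross terms between blades sharing an index anticommute and cancel; the commuting (index-disjoint) pairs give grade-4 terms 2*c*c'*(blade product), which cancel blade by blade — γ1234: -36000/12769 + 36000/12769 = 0 — confirming B is simple. So B^2 = 81/16.
B^2 = 81/16 — the positive square puts this in the hyperbolic regime; l = 9/4, alpha*l = -1/2, so exp(alpha B) = cosh(-1/2) + (sinh(-1/2)/(9/4))*B = cosh(1/2) + (-4*sinh(1/2)/9)*B.
Answer: cosh(1/2) - 200*sinh(1/2)/339*γ12 + 100*sinh(1/2)/339*γ14 + 320*sinh(1/2)/339*γ23 - 87*sinh(1/2)/113*γ24 + 160*sinh(1/2)/339*γ34


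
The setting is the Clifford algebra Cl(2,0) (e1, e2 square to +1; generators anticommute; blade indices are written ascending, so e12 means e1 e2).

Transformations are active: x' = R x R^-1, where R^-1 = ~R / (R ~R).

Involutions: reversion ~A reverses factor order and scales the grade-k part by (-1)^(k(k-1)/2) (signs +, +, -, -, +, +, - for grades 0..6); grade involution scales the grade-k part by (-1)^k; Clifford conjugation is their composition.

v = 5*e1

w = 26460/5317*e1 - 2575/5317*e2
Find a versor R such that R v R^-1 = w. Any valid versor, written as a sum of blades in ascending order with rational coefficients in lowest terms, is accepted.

Sketch: the shared square 25 makes R = v + w = 53045/5317*e1 - 2575/5317*e2 the natural versor; its sandwich fixes that direction, negates (v - w)/2, and sends v to w.
Answer: 53045/5317*e1 - 2575/5317*e2


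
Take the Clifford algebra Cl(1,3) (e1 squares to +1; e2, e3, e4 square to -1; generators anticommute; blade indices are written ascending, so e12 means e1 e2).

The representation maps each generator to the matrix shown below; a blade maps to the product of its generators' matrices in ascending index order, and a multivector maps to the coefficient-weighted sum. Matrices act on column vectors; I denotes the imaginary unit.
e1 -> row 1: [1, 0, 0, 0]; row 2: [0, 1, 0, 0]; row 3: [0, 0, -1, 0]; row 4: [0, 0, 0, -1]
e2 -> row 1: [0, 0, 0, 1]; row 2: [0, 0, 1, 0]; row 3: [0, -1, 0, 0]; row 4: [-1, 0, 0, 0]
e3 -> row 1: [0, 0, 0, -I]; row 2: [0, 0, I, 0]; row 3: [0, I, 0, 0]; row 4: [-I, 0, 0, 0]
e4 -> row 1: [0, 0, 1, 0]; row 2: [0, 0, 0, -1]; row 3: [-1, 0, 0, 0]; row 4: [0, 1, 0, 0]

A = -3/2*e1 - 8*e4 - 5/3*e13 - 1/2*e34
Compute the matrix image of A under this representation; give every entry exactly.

Bivector images (products of the table entries): rho(e13) = rho(e1)rho(e3) = row 1: [0, 0, 0, -I]; row 2: [0, 0, I, 0]; row 3: [0, -I, 0, 0]; row 4: [I, 0, 0, 0]; rho(e34) = rho(e3)rho(e4) = row 1: [0, -I, 0, 0]; row 2: [-I, 0, 0, 0]; row 3: [0, 0, 0, -I]; row 4: [0, 0, -I, 0].
M = (-3/2)*rho(e1) + (-8)*rho(e4) + (-5/3)*rho(e13) + (-1/2)*rho(e34), summed entrywise:
Answer: row 1: [-3/2, I/2, -8, 5*I/3]; row 2: [I/2, -3/2, -5*I/3, 8]; row 3: [8, 5*I/3, 3/2, I/2]; row 4: [-5*I/3, -8, I/2, 3/2]


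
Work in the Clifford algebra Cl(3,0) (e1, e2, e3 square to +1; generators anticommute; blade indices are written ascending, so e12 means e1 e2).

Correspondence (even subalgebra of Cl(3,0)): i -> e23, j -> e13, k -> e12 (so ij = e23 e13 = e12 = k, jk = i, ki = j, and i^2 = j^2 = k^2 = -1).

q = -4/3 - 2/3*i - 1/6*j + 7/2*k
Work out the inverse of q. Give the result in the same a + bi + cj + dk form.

In blades: q = -4/3 + 7/2*e12 - 1/6*e13 - 2/3*e23.
With qbar = -4/3 - 7/2*e12 + 1/6*e13 + 2/3*e23 (scalar fixed, mapped units negated), q qbar = 29/2 (the sum of squared coefficients), so q^-1 = qbar / (29/2) = -8/87 - 7/29*e12 + 1/87*e13 + 4/87*e23; translating back:
Answer: -8/87 + 4/87*i + 1/87*j - 7/29*k


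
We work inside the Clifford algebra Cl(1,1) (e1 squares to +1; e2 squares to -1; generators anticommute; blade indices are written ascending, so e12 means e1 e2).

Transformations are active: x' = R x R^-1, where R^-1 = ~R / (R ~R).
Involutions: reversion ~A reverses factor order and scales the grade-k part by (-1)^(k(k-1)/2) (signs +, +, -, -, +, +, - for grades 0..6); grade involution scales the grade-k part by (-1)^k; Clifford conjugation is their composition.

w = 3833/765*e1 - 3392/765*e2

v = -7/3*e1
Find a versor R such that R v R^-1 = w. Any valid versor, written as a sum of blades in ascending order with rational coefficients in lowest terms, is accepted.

Reasoning: v^2 = w^2 = 49/9 since conjugation preserves the quadratic form; R = v + w = 2048/765*e1 - 3392/765*e2 is then valid when invertible, keeping its own part and reversing (v - w)/2.
Answer: 2048/765*e1 - 3392/765*e2


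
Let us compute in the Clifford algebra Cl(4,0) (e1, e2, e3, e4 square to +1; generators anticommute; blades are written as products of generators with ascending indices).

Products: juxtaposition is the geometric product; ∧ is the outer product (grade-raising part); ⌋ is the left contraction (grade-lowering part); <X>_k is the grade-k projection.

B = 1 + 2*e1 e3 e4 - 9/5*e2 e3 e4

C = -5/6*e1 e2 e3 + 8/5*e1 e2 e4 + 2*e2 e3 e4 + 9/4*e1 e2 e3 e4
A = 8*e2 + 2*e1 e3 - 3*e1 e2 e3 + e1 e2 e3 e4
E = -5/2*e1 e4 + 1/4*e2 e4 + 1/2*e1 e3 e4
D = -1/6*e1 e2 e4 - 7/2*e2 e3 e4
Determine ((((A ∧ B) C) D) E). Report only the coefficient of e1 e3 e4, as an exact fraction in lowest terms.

step 1: 8*e2 + 2*e1 e3 - 3*e1 e2 e3 - 15*e1 e2 e3 e4
step 2: -145/4 + 30*e1 - 5/3*e2 + 24*e3 + 77/4*e4 + 20/3*e1 e3 - 34/5*e1 e4 + 9/2*e2 e4 + 104/5*e3 e4 - 4*e1 e2 e4 - 18*e1 e3 e4 + 16/5*e2 e3 e4
step 3: 158/15 + 3/4*e1 + 1109/15*e2 - 63/4*e3 - 1589/24*e1 e2 + 218/15*e1 e3 - 5/18*e1 e4 - 515/8*e2 e3 + 79*e2 e4 + 35/6*e3 e4 + 61/3*e1 e2 e3 + 235/8*e1 e2 e4 + 9055/72*e2 e3 e4 - 109*e1 e2 e3 e4
step 4: -184/9 - 985/96*e1 - 2047/16*e2 + 3005/96*e3 + 1121/120*e4 - 19375/144*e1 e2 - 251/6*e1 e3 - 3361/96*e1 e4 - 13715/48*e2 e3 - 36653/240*e2 e4 + 5069/96*e3 e4 + 39587/144*e1 e2 e3 + 917/6*e1 e2 e4 - 4703/120*e1 e3 e4 - 331/24*e2 e3 e4 + 9627/80*e1 e2 e3 e4
Answer: -4703/120


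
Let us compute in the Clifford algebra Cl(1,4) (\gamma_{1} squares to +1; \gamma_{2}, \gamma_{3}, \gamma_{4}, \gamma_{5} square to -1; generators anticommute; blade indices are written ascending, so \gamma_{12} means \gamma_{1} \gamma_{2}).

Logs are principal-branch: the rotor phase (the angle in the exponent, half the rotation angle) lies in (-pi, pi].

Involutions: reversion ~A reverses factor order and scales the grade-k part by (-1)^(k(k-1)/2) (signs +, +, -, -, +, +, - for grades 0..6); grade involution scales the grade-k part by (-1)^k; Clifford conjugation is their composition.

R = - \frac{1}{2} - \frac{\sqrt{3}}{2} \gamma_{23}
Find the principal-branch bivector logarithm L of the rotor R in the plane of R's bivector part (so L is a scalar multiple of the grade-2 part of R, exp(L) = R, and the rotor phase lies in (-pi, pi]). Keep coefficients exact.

The scalar part of R is - \frac{1}{2}, which fixes the principal-branch rotor phase; the unit plane is then the bivector part divided by the sine of that phase, and L is that plane scaled by the phase.
Concretely: cos(phase) = - \frac{1}{2} gives phase = ±\frac{2 \pi}{3}, and since phase/sin(phase) is even the sign is immaterial: L = (phase/sin(phase)) * <R>_2 = (\frac{4 \sqrt{3} \pi}{9}) * <R>_2.
Answer: - \frac{2 \pi}{3} \gamma_{23}


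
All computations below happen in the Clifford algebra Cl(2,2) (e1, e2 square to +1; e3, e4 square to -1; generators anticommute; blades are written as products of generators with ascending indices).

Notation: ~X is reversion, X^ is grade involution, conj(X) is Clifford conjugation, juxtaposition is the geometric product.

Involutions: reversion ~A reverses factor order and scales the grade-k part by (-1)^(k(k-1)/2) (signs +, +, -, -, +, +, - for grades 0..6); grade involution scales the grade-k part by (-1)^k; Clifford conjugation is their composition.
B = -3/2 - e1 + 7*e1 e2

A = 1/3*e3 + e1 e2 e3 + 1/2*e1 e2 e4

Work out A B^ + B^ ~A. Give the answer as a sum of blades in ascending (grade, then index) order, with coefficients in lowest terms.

first term: -15/2*e3 - 7/2*e4 - 1/3*e1 e3 + e2 e3 + 1/2*e2 e4 + 5/6*e1 e2 e3 - 3/4*e1 e2 e4
second term: 13/2*e3 + 7/2*e4 + 1/3*e1 e3 - e2 e3 - 1/2*e2 e4 + 23/6*e1 e2 e3 + 3/4*e1 e2 e4
Answer: -e3 + 14/3*e1 e2 e3


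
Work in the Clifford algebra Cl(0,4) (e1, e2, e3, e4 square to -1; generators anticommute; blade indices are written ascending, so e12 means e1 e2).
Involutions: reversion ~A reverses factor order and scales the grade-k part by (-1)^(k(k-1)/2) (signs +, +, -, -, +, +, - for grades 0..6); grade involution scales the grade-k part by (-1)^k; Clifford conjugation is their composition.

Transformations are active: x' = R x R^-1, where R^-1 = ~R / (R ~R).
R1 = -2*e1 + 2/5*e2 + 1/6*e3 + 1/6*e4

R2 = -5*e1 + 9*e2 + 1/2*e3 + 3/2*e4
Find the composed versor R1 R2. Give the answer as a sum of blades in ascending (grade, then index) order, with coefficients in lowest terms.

Distribute over the terms of R1 (each basis-blade product reordered to ascending indices, repeated generators contracted through their squares):
(-2*e1) R2 = -10 - 18*e12 - e13 - 3*e14
(2/5*e2) R2 = -18/5 + 2*e12 + 1/5*e23 + 3/5*e24
(1/6*e3) R2 = -1/12 + 5/6*e13 - 3/2*e23 + 1/4*e34
(1/6*e4) R2 = -1/4 + 5/6*e14 - 3/2*e24 - 1/12*e34
Summing the partial products and collecting blades:
Answer: -209/15 - 16*e12 - 1/6*e13 - 13/6*e14 - 13/10*e23 - 9/10*e24 + 1/6*e34


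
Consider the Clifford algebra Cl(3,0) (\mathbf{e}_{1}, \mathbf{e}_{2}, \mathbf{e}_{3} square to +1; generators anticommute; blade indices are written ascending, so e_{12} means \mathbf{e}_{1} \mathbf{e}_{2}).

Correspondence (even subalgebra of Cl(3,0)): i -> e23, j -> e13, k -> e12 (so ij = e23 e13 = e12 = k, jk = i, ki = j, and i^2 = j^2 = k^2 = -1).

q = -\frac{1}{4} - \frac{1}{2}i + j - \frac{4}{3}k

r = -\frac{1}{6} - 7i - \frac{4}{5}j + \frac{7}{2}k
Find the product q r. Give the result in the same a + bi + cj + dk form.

In blades: q = -\frac{1}{4} - \frac{4}{3} e_{12} + e_{13} - \frac{1}{2} e_{23}, r = -\frac{1}{6} + \frac{7}{2} e_{12} - \frac{4}{5} e_{13} - 7 e_{23}.
Distribute q over r term by term (generator squares from the signature, products reordered to ascending indices): (-\frac{1}{4})*r = \frac{1}{24} - \frac{7}{8} e_{12} + \frac{1}{5} e_{13} + \frac{7}{4} e_{23}; (-\frac{4}{3} e_{12})*r = \frac{14}{3} + \frac{2}{9} e_{12} + \frac{28}{3} e_{13} - \frac{16}{15} e_{23}; (e_{13})*r = \frac{4}{5} + 7 e_{12} - \frac{1}{6} e_{13} + \frac{7}{2} e_{23}; (-\frac{1}{2} e_{23})*r = -\frac{7}{2} + \frac{2}{5} e_{12} + \frac{7}{4} e_{13} + \frac{1}{12} e_{23}.
Sum: \frac{241}{120} + \frac{2429}{360} e_{12} + \frac{667}{60} e_{13} + \frac{64}{15} e_{23}; translating back through the correspondence:
Answer: \frac{241}{120} + \frac{64}{15}i + \frac{667}{60}j + \frac{2429}{360}k
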